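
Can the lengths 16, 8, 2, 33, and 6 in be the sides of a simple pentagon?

No

For a pentagon, each side must be shorter than the sum of the others.
Here the longest side is 33, but the remaining 4 sides sum to only 32.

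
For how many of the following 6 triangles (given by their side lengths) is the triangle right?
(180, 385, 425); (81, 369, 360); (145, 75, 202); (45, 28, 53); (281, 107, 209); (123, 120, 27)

4

(180,385,425): 180²+385² = 180625 = 425² → right
(81,369,360): 81²+360² = 136161 = 369² → right
(145,75,202): 75²+145² = 26650 < 40804 = 202² → obtuse
(45,28,53): 28²+45² = 2809 = 53² → right
(281,107,209): 107²+209² = 55130 < 78961 = 281² → obtuse
(123,120,27): 27²+120² = 15129 = 123² → right
4 of the 6 are right.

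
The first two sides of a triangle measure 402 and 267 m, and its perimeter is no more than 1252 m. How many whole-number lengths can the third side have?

Triangle inequality: 135 < x < 669. Perimeter ≤ 1252 gives x ≤ 1252 − 402 − 267 = 583.
So 135 < x ≤ 583; integers 136 through 583: 448 values.

448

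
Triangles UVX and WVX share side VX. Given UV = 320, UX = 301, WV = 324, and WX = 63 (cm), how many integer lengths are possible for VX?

125

From triangle UVX: 19 < VX < 621.
From triangle WVX: 261 < VX < 387.
Intersection: 261 < VX < 387, so integers 262 through 386: 125 values.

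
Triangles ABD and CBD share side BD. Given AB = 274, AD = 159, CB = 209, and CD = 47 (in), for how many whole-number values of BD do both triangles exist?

From triangle ABD: 115 < BD < 433.
From triangle CBD: 162 < BD < 256.
Intersection: 162 < BD < 256, so integers 163 through 255: 93 values.

93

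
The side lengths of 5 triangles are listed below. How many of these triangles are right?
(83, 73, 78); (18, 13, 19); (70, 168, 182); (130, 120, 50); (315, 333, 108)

3

(83,73,78): 73²+78² = 11413 > 6889 = 83² → acute
(18,13,19): 13²+18² = 493 > 361 = 19² → acute
(70,168,182): 70²+168² = 33124 = 182² → right
(130,120,50): 50²+120² = 16900 = 130² → right
(315,333,108): 108²+315² = 110889 = 333² → right
3 of the 5 are right.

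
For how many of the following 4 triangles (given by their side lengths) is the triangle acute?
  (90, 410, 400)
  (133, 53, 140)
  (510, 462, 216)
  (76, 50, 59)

2

(90,410,400): 90²+400² = 168100 = 410² → right
(133,53,140): 53²+133² = 20498 > 19600 = 140² → acute
(510,462,216): 216²+462² = 260100 = 510² → right
(76,50,59): 50²+59² = 5981 > 5776 = 76² → acute
2 of the 4 are acute.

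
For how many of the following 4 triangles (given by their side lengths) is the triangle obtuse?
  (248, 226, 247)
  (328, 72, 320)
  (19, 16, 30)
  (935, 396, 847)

(248,226,247): 226²+247² = 112085 > 61504 = 248² → acute
(328,72,320): 72²+320² = 107584 = 328² → right
(19,16,30): 16²+19² = 617 < 900 = 30² → obtuse
(935,396,847): 396²+847² = 874225 = 935² → right
1 of the 4 is obtuse.

1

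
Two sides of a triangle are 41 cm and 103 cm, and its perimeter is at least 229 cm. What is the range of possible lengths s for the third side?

85 ≤ s < 144

Triangle inequality alone gives 62 < s < 144.
The perimeter condition gives s ≥ 229 − 41 − 103 = 85.
Intersecting the two: 85 ≤ s < 144.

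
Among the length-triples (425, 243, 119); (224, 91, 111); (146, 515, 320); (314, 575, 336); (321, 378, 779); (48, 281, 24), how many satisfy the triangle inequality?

(119,243,425): 119+243 ≤ 425 → not valid
(91,111,224): 91+111 ≤ 224 → not valid
(146,320,515): 146+320 ≤ 515 → not valid
(314,336,575): 314+336 > 575 → valid
(321,378,779): 321+378 ≤ 779 → not valid
(24,48,281): 24+48 ≤ 281 → not valid
1 of the 6 triples forms a triangle.

1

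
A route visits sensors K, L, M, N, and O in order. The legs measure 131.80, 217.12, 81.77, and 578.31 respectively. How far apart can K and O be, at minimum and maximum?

The maximum is all hops collinear in one direction: 131.80 + 217.12 + 81.77 + 578.31 = 1009.00.
The longest hop is 578.31; the others sum to 430.69. Folding the others back against it leaves at least 578.31 − 430.69 = 147.62.

147.62 ≤ KO ≤ 1009.00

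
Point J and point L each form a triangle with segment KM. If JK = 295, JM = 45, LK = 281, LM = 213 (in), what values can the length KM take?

From triangle JKM: |295 − 45| < KM < 295 + 45, i.e. 250 < KM < 340.
From triangle LKM: 68 < KM < 494.
Both must hold, so KM lies in the intersection.

250 < KM < 340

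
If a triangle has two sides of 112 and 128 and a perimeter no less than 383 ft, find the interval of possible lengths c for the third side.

Triangle inequality alone gives 16 < c < 240.
The perimeter condition gives c ≥ 383 − 112 − 128 = 143.
Intersecting the two: 143 ≤ c < 240.

143 ≤ c < 240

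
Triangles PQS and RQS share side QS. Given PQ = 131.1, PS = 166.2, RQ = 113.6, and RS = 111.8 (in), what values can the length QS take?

35.1 < QS < 225.4

From triangle PQS: |131.1 − 166.2| < QS < 131.1 + 166.2, i.e. 35.1 < QS < 297.3.
From triangle RQS: 1.8 < QS < 225.4.
Both must hold, so QS lies in the intersection.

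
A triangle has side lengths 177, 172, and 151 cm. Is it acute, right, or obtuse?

acute

Compare the square of the longest side to the sum of squares of the other two: 151² + 172² = 52385 > 31329 = 177².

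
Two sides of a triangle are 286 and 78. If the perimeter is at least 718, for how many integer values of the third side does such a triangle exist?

Triangle inequality: 208 < x < 364. Perimeter ≥ 718 gives x ≥ 718 − 286 − 78 = 354.
So 354 ≤ x < 364; integers 354 through 363: 10 values.

10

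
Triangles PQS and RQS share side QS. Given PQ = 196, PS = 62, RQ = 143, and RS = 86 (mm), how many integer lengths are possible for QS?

94

From triangle PQS: 134 < QS < 258.
From triangle RQS: 57 < QS < 229.
Intersection: 134 < QS < 229, so integers 135 through 228: 94 values.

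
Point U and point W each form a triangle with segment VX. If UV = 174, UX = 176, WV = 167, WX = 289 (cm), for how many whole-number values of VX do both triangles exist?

From triangle UVX: 2 < VX < 350.
From triangle WVX: 122 < VX < 456.
Intersection: 122 < VX < 350, so integers 123 through 349: 227 values.

227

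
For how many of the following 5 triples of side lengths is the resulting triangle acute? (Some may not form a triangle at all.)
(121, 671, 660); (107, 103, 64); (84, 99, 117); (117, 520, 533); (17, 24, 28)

3

(121,671,660): 121²+660² = 450241 = 671² → right
(107,103,64): 64²+103² = 14705 > 11449 = 107² → acute
(84,99,117): 84²+99² = 16857 > 13689 = 117² → acute
(117,520,533): 117²+520² = 284089 = 533² → right
(17,24,28): 17²+24² = 865 > 784 = 28² → acute
3 of the 5 are acute.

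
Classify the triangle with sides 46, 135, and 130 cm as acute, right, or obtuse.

acute

Compare the square of the longest side to the sum of squares of the other two: 46² + 130² = 19016 > 18225 = 135².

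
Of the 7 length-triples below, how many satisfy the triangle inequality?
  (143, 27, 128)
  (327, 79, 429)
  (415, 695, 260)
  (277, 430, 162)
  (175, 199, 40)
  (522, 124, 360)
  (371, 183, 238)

4

(27,128,143): 27+128 > 143 → valid
(79,327,429): 79+327 ≤ 429 → not valid
(260,415,695): 260+415 ≤ 695 → not valid
(162,277,430): 162+277 > 430 → valid
(40,175,199): 40+175 > 199 → valid
(124,360,522): 124+360 ≤ 522 → not valid
(183,238,371): 183+238 > 371 → valid
4 of the 7 triples form a triangle.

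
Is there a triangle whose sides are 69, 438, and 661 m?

The longest side is 661, but the other two sum to only 507.
507 < 661, so the triangle inequality fails.

No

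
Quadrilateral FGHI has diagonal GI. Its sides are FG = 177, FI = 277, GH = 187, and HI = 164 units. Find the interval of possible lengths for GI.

100 < GI < 351

From triangle FGI: |177 − 277| < GI < 177 + 277, i.e. 100 < GI < 454.
From triangle HGI: 23 < GI < 351.
Both must hold, so GI lies in the intersection.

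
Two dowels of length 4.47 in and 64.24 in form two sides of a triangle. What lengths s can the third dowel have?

By the triangle inequality, s must be less than 4.47 + 64.24 = 68.71 and greater than |4.47 − 64.24| = 59.77.

59.77 < s < 68.71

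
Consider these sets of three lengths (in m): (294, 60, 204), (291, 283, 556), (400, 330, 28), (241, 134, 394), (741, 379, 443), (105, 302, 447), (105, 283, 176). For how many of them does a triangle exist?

(60,204,294): 60+204 ≤ 294 → not valid
(283,291,556): 283+291 > 556 → valid
(28,330,400): 28+330 ≤ 400 → not valid
(134,241,394): 134+241 ≤ 394 → not valid
(379,443,741): 379+443 > 741 → valid
(105,302,447): 105+302 ≤ 447 → not valid
(105,176,283): 105+176 ≤ 283 → not valid
2 of the 7 triples form a triangle.

2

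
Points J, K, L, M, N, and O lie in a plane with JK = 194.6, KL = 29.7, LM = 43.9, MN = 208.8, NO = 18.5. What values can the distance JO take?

0 ≤ JO ≤ 495.5

The maximum is all hops collinear in one direction: 194.6 + 29.7 + 43.9 + 208.8 + 18.5 = 495.5.
The longest hop is 208.8; the others sum to 286.7. Since 208.8 ≤ 286.7, the path can fold back on itself completely, so the minimum distance is 0.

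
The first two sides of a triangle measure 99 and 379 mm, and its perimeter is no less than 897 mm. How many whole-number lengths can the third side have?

59

Triangle inequality: 280 < x < 478. Perimeter ≥ 897 gives x ≥ 897 − 99 − 379 = 419.
So 419 ≤ x < 478; integers 419 through 477: 59 values.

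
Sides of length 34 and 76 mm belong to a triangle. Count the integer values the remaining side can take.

The third side lies in the open interval (42, 110).
Integers from 43 to 109 inclusive: 109 − 43 + 1 = 67.

67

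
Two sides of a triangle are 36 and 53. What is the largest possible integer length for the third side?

88

The third side must be strictly less than 36 + 53 = 89.
The largest integer below 89 is 88.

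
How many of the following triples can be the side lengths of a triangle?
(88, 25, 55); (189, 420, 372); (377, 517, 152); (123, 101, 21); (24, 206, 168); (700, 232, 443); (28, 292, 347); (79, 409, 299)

2

(25,55,88): 25+55 ≤ 88 → not valid
(189,372,420): 189+372 > 420 → valid
(152,377,517): 152+377 > 517 → valid
(21,101,123): 21+101 ≤ 123 → not valid
(24,168,206): 24+168 ≤ 206 → not valid
(232,443,700): 232+443 ≤ 700 → not valid
(28,292,347): 28+292 ≤ 347 → not valid
(79,299,409): 79+299 ≤ 409 → not valid
2 of the 8 triples form a triangle.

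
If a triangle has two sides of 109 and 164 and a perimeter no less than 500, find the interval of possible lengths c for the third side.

227 ≤ c < 273

Triangle inequality alone gives 55 < c < 273.
The perimeter condition gives c ≥ 500 − 109 − 164 = 227.
Intersecting the two: 227 ≤ c < 273.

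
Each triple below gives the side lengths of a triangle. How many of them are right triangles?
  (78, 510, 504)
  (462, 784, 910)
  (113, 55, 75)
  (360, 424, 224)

3

(78,510,504): 78²+504² = 260100 = 510² → right
(462,784,910): 462²+784² = 828100 = 910² → right
(113,55,75): 55²+75² = 8650 < 12769 = 113² → obtuse
(360,424,224): 224²+360² = 179776 = 424² → right
3 of the 4 are right.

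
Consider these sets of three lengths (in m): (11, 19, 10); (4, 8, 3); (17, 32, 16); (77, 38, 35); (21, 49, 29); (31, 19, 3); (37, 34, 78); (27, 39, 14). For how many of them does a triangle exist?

(10,11,19): 10+11 > 19 → valid
(3,4,8): 3+4 ≤ 8 → not valid
(16,17,32): 16+17 > 32 → valid
(35,38,77): 35+38 ≤ 77 → not valid
(21,29,49): 21+29 > 49 → valid
(3,19,31): 3+19 ≤ 31 → not valid
(34,37,78): 34+37 ≤ 78 → not valid
(14,27,39): 14+27 > 39 → valid
4 of the 8 triples form a triangle.

4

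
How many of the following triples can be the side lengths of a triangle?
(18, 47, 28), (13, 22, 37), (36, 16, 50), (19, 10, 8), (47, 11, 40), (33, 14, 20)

3

(18,28,47): 18+28 ≤ 47 → not valid
(13,22,37): 13+22 ≤ 37 → not valid
(16,36,50): 16+36 > 50 → valid
(8,10,19): 8+10 ≤ 19 → not valid
(11,40,47): 11+40 > 47 → valid
(14,20,33): 14+20 > 33 → valid
3 of the 6 triples form a triangle.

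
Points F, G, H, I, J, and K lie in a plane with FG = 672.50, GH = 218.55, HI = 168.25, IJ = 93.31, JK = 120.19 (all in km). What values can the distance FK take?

The maximum is all hops collinear in one direction: 672.50 + 218.55 + 168.25 + 93.31 + 120.19 = 1272.80.
The longest hop is 672.50; the others sum to 600.30. Folding the others back against it leaves at least 672.50 − 600.30 = 72.20.

72.20 ≤ FK ≤ 1272.80 km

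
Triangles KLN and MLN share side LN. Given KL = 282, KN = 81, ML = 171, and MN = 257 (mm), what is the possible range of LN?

201 < LN < 363

From triangle KLN: |282 − 81| < LN < 282 + 81, i.e. 201 < LN < 363.
From triangle MLN: 86 < LN < 428.
Both must hold, so LN lies in the intersection.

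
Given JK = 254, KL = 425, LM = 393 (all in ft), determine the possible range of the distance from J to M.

0 ≤ JM ≤ 1072 ft

The maximum is all hops collinear in one direction: 254 + 425 + 393 = 1072.
The longest hop is 425; the others sum to 647. Since 425 ≤ 647, the path can fold back on itself completely, so the minimum distance is 0.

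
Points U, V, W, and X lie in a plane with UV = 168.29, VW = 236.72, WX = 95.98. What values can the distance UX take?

0 ≤ UX ≤ 500.99

The maximum is all hops collinear in one direction: 168.29 + 236.72 + 95.98 = 500.99.
The longest hop is 236.72; the others sum to 264.27. Since 236.72 ≤ 264.27, the path can fold back on itself completely, so the minimum distance is 0.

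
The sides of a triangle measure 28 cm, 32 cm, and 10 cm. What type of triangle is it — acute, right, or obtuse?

obtuse

Compare the square of the longest side to the sum of squares of the other two: 10² + 28² = 884 < 1024 = 32².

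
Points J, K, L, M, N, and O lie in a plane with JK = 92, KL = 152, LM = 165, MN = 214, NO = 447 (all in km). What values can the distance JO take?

The maximum is all hops collinear in one direction: 92 + 152 + 165 + 214 + 447 = 1070.
The longest hop is 447; the others sum to 623. Since 447 ≤ 623, the path can fold back on itself completely, so the minimum distance is 0.

0 ≤ JO ≤ 1070 km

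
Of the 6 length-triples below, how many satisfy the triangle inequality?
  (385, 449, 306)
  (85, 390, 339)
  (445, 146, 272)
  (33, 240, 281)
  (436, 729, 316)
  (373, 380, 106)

4

(306,385,449): 306+385 > 449 → valid
(85,339,390): 85+339 > 390 → valid
(146,272,445): 146+272 ≤ 445 → not valid
(33,240,281): 33+240 ≤ 281 → not valid
(316,436,729): 316+436 > 729 → valid
(106,373,380): 106+373 > 380 → valid
4 of the 6 triples form a triangle.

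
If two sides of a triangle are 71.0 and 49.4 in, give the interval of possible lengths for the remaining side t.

By the triangle inequality, t must be less than 71.0 + 49.4 = 120.4 and greater than |71.0 − 49.4| = 21.6.

21.6 < t < 120.4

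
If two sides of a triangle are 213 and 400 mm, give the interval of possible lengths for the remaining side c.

By the triangle inequality, c must be less than 213 + 400 = 613 and greater than |213 − 400| = 187.

187 < c < 613 (mm)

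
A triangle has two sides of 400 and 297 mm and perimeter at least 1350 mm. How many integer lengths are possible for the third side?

Triangle inequality: 103 < x < 697. Perimeter ≥ 1350 gives x ≥ 1350 − 400 − 297 = 653.
So 653 ≤ x < 697; integers 653 through 696: 44 values.

44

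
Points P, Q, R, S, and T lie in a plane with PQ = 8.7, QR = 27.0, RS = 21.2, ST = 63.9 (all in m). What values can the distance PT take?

7.0 ≤ PT ≤ 120.8 m

The maximum is all hops collinear in one direction: 8.7 + 27.0 + 21.2 + 63.9 = 120.8.
The longest hop is 63.9; the others sum to 56.9. Folding the others back against it leaves at least 63.9 − 56.9 = 7.0.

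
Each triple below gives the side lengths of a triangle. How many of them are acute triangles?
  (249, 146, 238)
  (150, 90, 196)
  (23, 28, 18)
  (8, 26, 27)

(249,146,238): 146²+238² = 77960 > 62001 = 249² → acute
(150,90,196): 90²+150² = 30600 < 38416 = 196² → obtuse
(23,28,18): 18²+23² = 853 > 784 = 28² → acute
(8,26,27): 8²+26² = 740 > 729 = 27² → acute
3 of the 4 are acute.

3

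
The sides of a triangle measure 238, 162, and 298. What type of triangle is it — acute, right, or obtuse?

obtuse

Compare the square of the longest side to the sum of squares of the other two: 162² + 238² = 82888 < 88804 = 298².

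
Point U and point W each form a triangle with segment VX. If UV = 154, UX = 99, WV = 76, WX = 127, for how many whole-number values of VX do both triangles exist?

147

From triangle UVX: 55 < VX < 253.
From triangle WVX: 51 < VX < 203.
Intersection: 55 < VX < 203, so integers 56 through 202: 147 values.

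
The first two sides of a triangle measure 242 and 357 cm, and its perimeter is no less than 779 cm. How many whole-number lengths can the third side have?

419

Triangle inequality: 115 < x < 599. Perimeter ≥ 779 gives x ≥ 779 − 242 − 357 = 180.
So 180 ≤ x < 599; integers 180 through 598: 419 values.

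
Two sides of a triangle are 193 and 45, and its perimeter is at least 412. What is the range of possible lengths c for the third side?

174 ≤ c < 238

Triangle inequality alone gives 148 < c < 238.
The perimeter condition gives c ≥ 412 − 193 − 45 = 174.
Intersecting the two: 174 ≤ c < 238.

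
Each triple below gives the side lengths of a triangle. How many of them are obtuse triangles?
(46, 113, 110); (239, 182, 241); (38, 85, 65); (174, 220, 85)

2

(46,113,110): 46²+110² = 14216 > 12769 = 113² → acute
(239,182,241): 182²+239² = 90245 > 58081 = 241² → acute
(38,85,65): 38²+65² = 5669 < 7225 = 85² → obtuse
(174,220,85): 85²+174² = 37501 < 48400 = 220² → obtuse
2 of the 4 are obtuse.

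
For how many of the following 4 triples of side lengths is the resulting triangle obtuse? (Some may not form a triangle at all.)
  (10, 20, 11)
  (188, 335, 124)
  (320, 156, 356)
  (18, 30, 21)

2

(10,20,11): 10²+11² = 221 < 400 = 20² → obtuse
(188,335,124): 124+188 ≤ 335, not a triangle
(320,156,356): 156²+320² = 126736 = 356² → right
(18,30,21): 18²+21² = 765 < 900 = 30² → obtuse
2 of the 4 are obtuse.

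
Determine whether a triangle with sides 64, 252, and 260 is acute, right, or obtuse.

Compare the square of the longest side to the sum of squares of the other two: 64² + 252² = 67600 = 260².

right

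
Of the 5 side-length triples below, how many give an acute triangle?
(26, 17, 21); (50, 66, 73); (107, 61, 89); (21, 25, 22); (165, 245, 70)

4

(26,17,21): 17²+21² = 730 > 676 = 26² → acute
(50,66,73): 50²+66² = 6856 > 5329 = 73² → acute
(107,61,89): 61²+89² = 11642 > 11449 = 107² → acute
(21,25,22): 21²+22² = 925 > 625 = 25² → acute
(165,245,70): 70+165 ≤ 245, not a triangle
4 of the 5 are acute.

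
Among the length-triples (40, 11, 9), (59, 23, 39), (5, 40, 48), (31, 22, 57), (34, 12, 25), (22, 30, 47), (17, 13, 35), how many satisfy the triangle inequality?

3

(9,11,40): 9+11 ≤ 40 → not valid
(23,39,59): 23+39 > 59 → valid
(5,40,48): 5+40 ≤ 48 → not valid
(22,31,57): 22+31 ≤ 57 → not valid
(12,25,34): 12+25 > 34 → valid
(22,30,47): 22+30 > 47 → valid
(13,17,35): 13+17 ≤ 35 → not valid
3 of the 7 triples form a triangle.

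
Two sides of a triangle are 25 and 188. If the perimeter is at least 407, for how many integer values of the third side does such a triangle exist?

Triangle inequality: 163 < x < 213. Perimeter ≥ 407 gives x ≥ 407 − 25 − 188 = 194.
So 194 ≤ x < 213; integers 194 through 212: 19 values.

19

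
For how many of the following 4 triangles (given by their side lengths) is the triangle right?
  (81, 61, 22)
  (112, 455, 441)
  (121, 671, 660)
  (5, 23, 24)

(81,61,22): 22²+61² = 4205 < 6561 = 81² → obtuse
(112,455,441): 112²+441² = 207025 = 455² → right
(121,671,660): 121²+660² = 450241 = 671² → right
(5,23,24): 5²+23² = 554 < 576 = 24² → obtuse
2 of the 4 are right.

2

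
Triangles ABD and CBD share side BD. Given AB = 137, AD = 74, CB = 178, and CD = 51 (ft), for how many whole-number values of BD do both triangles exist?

From triangle ABD: 63 < BD < 211.
From triangle CBD: 127 < BD < 229.
Intersection: 127 < BD < 211, so integers 128 through 210: 83 values.

83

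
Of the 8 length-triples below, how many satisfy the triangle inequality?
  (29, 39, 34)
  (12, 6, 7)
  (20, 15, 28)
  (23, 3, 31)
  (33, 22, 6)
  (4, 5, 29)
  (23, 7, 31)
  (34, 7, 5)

3

(29,34,39): 29+34 > 39 → valid
(6,7,12): 6+7 > 12 → valid
(15,20,28): 15+20 > 28 → valid
(3,23,31): 3+23 ≤ 31 → not valid
(6,22,33): 6+22 ≤ 33 → not valid
(4,5,29): 4+5 ≤ 29 → not valid
(7,23,31): 7+23 ≤ 31 → not valid
(5,7,34): 5+7 ≤ 34 → not valid
3 of the 8 triples form a triangle.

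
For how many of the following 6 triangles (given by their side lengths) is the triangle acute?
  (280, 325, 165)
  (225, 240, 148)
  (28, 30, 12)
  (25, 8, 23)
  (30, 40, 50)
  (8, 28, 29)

(280,325,165): 165²+280² = 105625 = 325² → right
(225,240,148): 148²+225² = 72529 > 57600 = 240² → acute
(28,30,12): 12²+28² = 928 > 900 = 30² → acute
(25,8,23): 8²+23² = 593 < 625 = 25² → obtuse
(30,40,50): 30²+40² = 2500 = 50² → right
(8,28,29): 8²+28² = 848 > 841 = 29² → acute
3 of the 6 are acute.

3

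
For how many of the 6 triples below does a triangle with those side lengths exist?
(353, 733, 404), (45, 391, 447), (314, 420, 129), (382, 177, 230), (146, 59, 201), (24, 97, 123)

4

(353,404,733): 353+404 > 733 → valid
(45,391,447): 45+391 ≤ 447 → not valid
(129,314,420): 129+314 > 420 → valid
(177,230,382): 177+230 > 382 → valid
(59,146,201): 59+146 > 201 → valid
(24,97,123): 24+97 ≤ 123 → not valid
4 of the 6 triples form a triangle.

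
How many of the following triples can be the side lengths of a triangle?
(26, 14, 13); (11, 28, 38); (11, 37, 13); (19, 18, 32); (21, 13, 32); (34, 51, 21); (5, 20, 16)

6

(13,14,26): 13+14 > 26 → valid
(11,28,38): 11+28 > 38 → valid
(11,13,37): 11+13 ≤ 37 → not valid
(18,19,32): 18+19 > 32 → valid
(13,21,32): 13+21 > 32 → valid
(21,34,51): 21+34 > 51 → valid
(5,16,20): 5+16 > 20 → valid
6 of the 7 triples form a triangle.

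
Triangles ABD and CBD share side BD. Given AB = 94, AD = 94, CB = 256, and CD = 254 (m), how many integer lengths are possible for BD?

From triangle ABD: 0 < BD < 188.
From triangle CBD: 2 < BD < 510.
Intersection: 2 < BD < 188, so integers 3 through 187: 185 values.

185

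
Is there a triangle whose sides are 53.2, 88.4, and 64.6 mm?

The longest side is 88.4, and the other two sum to 117.8.
Since 117.8 > 88.4, the triangle inequality holds.

Yes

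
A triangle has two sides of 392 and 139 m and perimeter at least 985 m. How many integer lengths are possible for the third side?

77

Triangle inequality: 253 < x < 531. Perimeter ≥ 985 gives x ≥ 985 − 392 − 139 = 454.
So 454 ≤ x < 531; integers 454 through 530: 77 values.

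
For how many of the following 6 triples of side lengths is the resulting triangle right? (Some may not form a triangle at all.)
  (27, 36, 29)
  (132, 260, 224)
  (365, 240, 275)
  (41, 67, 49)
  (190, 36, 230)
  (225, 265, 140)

(27,36,29): 27²+29² = 1570 > 1296 = 36² → acute
(132,260,224): 132²+224² = 67600 = 260² → right
(365,240,275): 240²+275² = 133225 = 365² → right
(41,67,49): 41²+49² = 4082 < 4489 = 67² → obtuse
(190,36,230): 36+190 ≤ 230, not a triangle
(225,265,140): 140²+225² = 70225 = 265² → right
3 of the 6 are right.

3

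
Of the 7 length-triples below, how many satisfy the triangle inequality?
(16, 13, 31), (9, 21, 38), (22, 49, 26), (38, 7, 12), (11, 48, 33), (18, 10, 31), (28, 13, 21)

1

(13,16,31): 13+16 ≤ 31 → not valid
(9,21,38): 9+21 ≤ 38 → not valid
(22,26,49): 22+26 ≤ 49 → not valid
(7,12,38): 7+12 ≤ 38 → not valid
(11,33,48): 11+33 ≤ 48 → not valid
(10,18,31): 10+18 ≤ 31 → not valid
(13,21,28): 13+21 > 28 → valid
1 of the 7 triples forms a triangle.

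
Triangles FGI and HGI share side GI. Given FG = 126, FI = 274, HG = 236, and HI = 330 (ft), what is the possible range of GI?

148 < GI < 400

From triangle FGI: |126 − 274| < GI < 126 + 274, i.e. 148 < GI < 400.
From triangle HGI: 94 < GI < 566.
Both must hold, so GI lies in the intersection.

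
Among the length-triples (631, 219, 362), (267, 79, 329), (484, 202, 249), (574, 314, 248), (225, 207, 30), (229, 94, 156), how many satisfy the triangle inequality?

3

(219,362,631): 219+362 ≤ 631 → not valid
(79,267,329): 79+267 > 329 → valid
(202,249,484): 202+249 ≤ 484 → not valid
(248,314,574): 248+314 ≤ 574 → not valid
(30,207,225): 30+207 > 225 → valid
(94,156,229): 94+156 > 229 → valid
3 of the 6 triples form a triangle.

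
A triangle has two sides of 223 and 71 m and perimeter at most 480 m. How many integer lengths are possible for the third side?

34

Triangle inequality: 152 < x < 294. Perimeter ≤ 480 gives x ≤ 480 − 223 − 71 = 186.
So 152 < x ≤ 186; integers 153 through 186: 34 values.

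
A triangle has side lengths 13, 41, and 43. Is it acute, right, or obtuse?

Compare the square of the longest side to the sum of squares of the other two: 13² + 41² = 1850 > 1849 = 43².

acute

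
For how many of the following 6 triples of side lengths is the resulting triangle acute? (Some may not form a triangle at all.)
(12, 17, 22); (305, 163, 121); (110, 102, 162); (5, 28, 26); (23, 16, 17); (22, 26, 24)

2

(12,17,22): 12²+17² = 433 < 484 = 22² → obtuse
(305,163,121): 121+163 ≤ 305, not a triangle
(110,102,162): 102²+110² = 22504 < 26244 = 162² → obtuse
(5,28,26): 5²+26² = 701 < 784 = 28² → obtuse
(23,16,17): 16²+17² = 545 > 529 = 23² → acute
(22,26,24): 22²+24² = 1060 > 676 = 26² → acute
2 of the 6 are acute.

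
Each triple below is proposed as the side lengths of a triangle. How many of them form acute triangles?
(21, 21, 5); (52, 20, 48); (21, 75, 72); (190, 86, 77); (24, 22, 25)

2

(21,21,5): 5²+21² = 466 > 441 = 21² → acute
(52,20,48): 20²+48² = 2704 = 52² → right
(21,75,72): 21²+72² = 5625 = 75² → right
(190,86,77): 77+86 ≤ 190, not a triangle
(24,22,25): 22²+24² = 1060 > 625 = 25² → acute
2 of the 5 are acute.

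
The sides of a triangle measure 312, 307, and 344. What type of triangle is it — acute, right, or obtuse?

acute

Compare the square of the longest side to the sum of squares of the other two: 307² + 312² = 191593 > 118336 = 344².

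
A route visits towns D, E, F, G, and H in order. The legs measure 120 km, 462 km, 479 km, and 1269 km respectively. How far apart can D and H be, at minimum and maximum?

The maximum is all hops collinear in one direction: 120 + 462 + 479 + 1269 = 2330.
The longest hop is 1269; the others sum to 1061. Folding the others back against it leaves at least 1269 − 1061 = 208.

208 ≤ DH ≤ 2330 km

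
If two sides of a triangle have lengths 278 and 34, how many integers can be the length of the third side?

The third side lies in the open interval (244, 312).
Integers from 245 to 311 inclusive: 311 − 245 + 1 = 67.

67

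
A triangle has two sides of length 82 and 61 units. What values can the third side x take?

21 < x < 143

By the triangle inequality, x must be less than 82 + 61 = 143 and greater than |82 − 61| = 21.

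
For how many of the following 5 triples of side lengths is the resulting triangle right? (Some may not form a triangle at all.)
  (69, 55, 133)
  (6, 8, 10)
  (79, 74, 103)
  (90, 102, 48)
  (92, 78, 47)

(69,55,133): 55+69 ≤ 133, not a triangle
(6,8,10): 6²+8² = 100 = 10² → right
(79,74,103): 74²+79² = 11717 > 10609 = 103² → acute
(90,102,48): 48²+90² = 10404 = 102² → right
(92,78,47): 47²+78² = 8293 < 8464 = 92² → obtuse
2 of the 5 are right.

2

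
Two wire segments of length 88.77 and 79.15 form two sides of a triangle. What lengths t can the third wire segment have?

By the triangle inequality, t must be less than 88.77 + 79.15 = 167.92 and greater than |88.77 − 79.15| = 9.62.

9.62 < t < 167.92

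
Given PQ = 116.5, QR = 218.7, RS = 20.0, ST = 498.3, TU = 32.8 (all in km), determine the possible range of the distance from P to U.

110.3 ≤ PU ≤ 886.3 km

The maximum is all hops collinear in one direction: 116.5 + 218.7 + 20.0 + 498.3 + 32.8 = 886.3.
The longest hop is 498.3; the others sum to 388.0. Folding the others back against it leaves at least 498.3 − 388.0 = 110.3.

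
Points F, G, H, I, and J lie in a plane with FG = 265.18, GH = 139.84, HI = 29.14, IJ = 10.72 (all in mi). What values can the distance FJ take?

The maximum is all hops collinear in one direction: 265.18 + 139.84 + 29.14 + 10.72 = 444.88.
The longest hop is 265.18; the others sum to 179.70. Folding the others back against it leaves at least 265.18 − 179.70 = 85.48.

85.48 ≤ FJ ≤ 444.88 mi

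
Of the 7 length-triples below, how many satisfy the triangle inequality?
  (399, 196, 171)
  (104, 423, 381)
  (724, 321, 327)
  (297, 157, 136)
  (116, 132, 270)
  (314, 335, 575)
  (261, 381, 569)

(171,196,399): 171+196 ≤ 399 → not valid
(104,381,423): 104+381 > 423 → valid
(321,327,724): 321+327 ≤ 724 → not valid
(136,157,297): 136+157 ≤ 297 → not valid
(116,132,270): 116+132 ≤ 270 → not valid
(314,335,575): 314+335 > 575 → valid
(261,381,569): 261+381 > 569 → valid
3 of the 7 triples form a triangle.

3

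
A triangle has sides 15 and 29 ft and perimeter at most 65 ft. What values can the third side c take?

Triangle inequality alone gives 14 < c < 44.
The perimeter condition gives c ≤ 65 − 15 − 29 = 21.
Intersecting the two: 14 < c ≤ 21.

14 < c ≤ 21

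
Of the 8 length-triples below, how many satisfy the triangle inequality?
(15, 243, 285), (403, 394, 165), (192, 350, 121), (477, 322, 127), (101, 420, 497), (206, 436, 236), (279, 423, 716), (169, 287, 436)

(15,243,285): 15+243 ≤ 285 → not valid
(165,394,403): 165+394 > 403 → valid
(121,192,350): 121+192 ≤ 350 → not valid
(127,322,477): 127+322 ≤ 477 → not valid
(101,420,497): 101+420 > 497 → valid
(206,236,436): 206+236 > 436 → valid
(279,423,716): 279+423 ≤ 716 → not valid
(169,287,436): 169+287 > 436 → valid
4 of the 8 triples form a triangle.

4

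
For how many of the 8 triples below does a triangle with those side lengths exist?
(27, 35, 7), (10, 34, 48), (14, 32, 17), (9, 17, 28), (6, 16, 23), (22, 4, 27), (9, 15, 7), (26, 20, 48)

1

(7,27,35): 7+27 ≤ 35 → not valid
(10,34,48): 10+34 ≤ 48 → not valid
(14,17,32): 14+17 ≤ 32 → not valid
(9,17,28): 9+17 ≤ 28 → not valid
(6,16,23): 6+16 ≤ 23 → not valid
(4,22,27): 4+22 ≤ 27 → not valid
(7,9,15): 7+9 > 15 → valid
(20,26,48): 20+26 ≤ 48 → not valid
1 of the 8 triples forms a triangle.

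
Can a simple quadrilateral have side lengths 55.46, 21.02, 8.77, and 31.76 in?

A quadrilateral exists iff every side is shorter than the sum of the others — equivalently, the longest side is less than the sum of the rest.
Longest side 55.46 < 61.55 (sum of the remaining 3), so yes.

Yes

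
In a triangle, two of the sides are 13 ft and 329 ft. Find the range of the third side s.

316 < s < 342 (ft)

By the triangle inequality, s must be less than 13 + 329 = 342 and greater than |13 − 329| = 316.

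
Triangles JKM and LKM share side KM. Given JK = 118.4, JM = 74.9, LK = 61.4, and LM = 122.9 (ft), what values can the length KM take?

61.5 < KM < 184.3

From triangle JKM: |118.4 − 74.9| < KM < 118.4 + 74.9, i.e. 43.5 < KM < 193.3.
From triangle LKM: 61.5 < KM < 184.3.
Both must hold, so KM lies in the intersection.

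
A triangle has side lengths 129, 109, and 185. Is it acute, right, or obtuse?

Compare the square of the longest side to the sum of squares of the other two: 109² + 129² = 28522 < 34225 = 185².

obtuse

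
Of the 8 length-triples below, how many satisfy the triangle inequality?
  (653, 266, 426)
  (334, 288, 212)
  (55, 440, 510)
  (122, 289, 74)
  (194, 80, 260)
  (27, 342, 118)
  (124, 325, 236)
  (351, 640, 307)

5

(266,426,653): 266+426 > 653 → valid
(212,288,334): 212+288 > 334 → valid
(55,440,510): 55+440 ≤ 510 → not valid
(74,122,289): 74+122 ≤ 289 → not valid
(80,194,260): 80+194 > 260 → valid
(27,118,342): 27+118 ≤ 342 → not valid
(124,236,325): 124+236 > 325 → valid
(307,351,640): 307+351 > 640 → valid
5 of the 8 triples form a triangle.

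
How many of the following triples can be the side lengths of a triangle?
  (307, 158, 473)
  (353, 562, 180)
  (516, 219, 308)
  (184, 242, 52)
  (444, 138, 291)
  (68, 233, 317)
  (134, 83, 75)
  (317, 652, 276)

(158,307,473): 158+307 ≤ 473 → not valid
(180,353,562): 180+353 ≤ 562 → not valid
(219,308,516): 219+308 > 516 → valid
(52,184,242): 52+184 ≤ 242 → not valid
(138,291,444): 138+291 ≤ 444 → not valid
(68,233,317): 68+233 ≤ 317 → not valid
(75,83,134): 75+83 > 134 → valid
(276,317,652): 276+317 ≤ 652 → not valid
2 of the 8 triples form a triangle.

2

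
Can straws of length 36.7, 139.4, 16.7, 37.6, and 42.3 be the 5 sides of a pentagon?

For a pentagon, each side must be shorter than the sum of the others.
Here the longest side is 139.4, but the remaining 4 sides sum to only 133.3.

No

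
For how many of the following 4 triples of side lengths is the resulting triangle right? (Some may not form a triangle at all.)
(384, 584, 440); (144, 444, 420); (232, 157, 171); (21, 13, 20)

(384,584,440): 384²+440² = 341056 = 584² → right
(144,444,420): 144²+420² = 197136 = 444² → right
(232,157,171): 157²+171² = 53890 > 53824 = 232² → acute
(21,13,20): 13²+20² = 569 > 441 = 21² → acute
2 of the 4 are right.

2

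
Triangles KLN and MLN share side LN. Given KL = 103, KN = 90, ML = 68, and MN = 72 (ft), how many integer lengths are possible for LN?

126

From triangle KLN: 13 < LN < 193.
From triangle MLN: 4 < LN < 140.
Intersection: 13 < LN < 140, so integers 14 through 139: 126 values.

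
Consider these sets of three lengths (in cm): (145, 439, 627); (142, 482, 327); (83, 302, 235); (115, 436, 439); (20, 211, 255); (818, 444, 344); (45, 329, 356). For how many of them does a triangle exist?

3

(145,439,627): 145+439 ≤ 627 → not valid
(142,327,482): 142+327 ≤ 482 → not valid
(83,235,302): 83+235 > 302 → valid
(115,436,439): 115+436 > 439 → valid
(20,211,255): 20+211 ≤ 255 → not valid
(344,444,818): 344+444 ≤ 818 → not valid
(45,329,356): 45+329 > 356 → valid
3 of the 7 triples form a triangle.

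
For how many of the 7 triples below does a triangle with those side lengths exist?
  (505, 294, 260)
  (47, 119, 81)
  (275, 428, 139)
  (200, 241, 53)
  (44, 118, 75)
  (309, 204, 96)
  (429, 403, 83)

5

(260,294,505): 260+294 > 505 → valid
(47,81,119): 47+81 > 119 → valid
(139,275,428): 139+275 ≤ 428 → not valid
(53,200,241): 53+200 > 241 → valid
(44,75,118): 44+75 > 118 → valid
(96,204,309): 96+204 ≤ 309 → not valid
(83,403,429): 83+403 > 429 → valid
5 of the 7 triples form a triangle.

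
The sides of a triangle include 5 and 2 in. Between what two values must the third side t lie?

By the triangle inequality, t must be less than 5 + 2 = 7 and greater than |5 − 2| = 3.

3 < t < 7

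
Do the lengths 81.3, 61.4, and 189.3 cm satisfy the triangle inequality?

No

The longest side is 189.3, but the other two sum to only 142.7.
142.7 < 189.3, so the triangle inequality fails.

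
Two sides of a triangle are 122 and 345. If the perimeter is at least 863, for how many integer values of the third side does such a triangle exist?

71

Triangle inequality: 223 < x < 467. Perimeter ≥ 863 gives x ≥ 863 − 122 − 345 = 396.
So 396 ≤ x < 467; integers 396 through 466: 71 values.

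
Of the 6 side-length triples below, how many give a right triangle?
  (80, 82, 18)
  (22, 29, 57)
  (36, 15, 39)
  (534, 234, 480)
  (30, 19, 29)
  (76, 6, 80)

(80,82,18): 18²+80² = 6724 = 82² → right
(22,29,57): 22+29 ≤ 57, not a triangle
(36,15,39): 15²+36² = 1521 = 39² → right
(534,234,480): 234²+480² = 285156 = 534² → right
(30,19,29): 19²+29² = 1202 > 900 = 30² → acute
(76,6,80): 6²+76² = 5812 < 6400 = 80² → obtuse
3 of the 6 are right.

3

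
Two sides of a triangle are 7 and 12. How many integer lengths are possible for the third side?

The third side lies in the open interval (5, 19).
Integers from 6 to 18 inclusive: 18 − 6 + 1 = 13.

13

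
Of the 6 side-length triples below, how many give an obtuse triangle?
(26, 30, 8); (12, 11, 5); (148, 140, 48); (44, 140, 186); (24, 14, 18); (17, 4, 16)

(26,30,8): 8²+26² = 740 < 900 = 30² → obtuse
(12,11,5): 5²+11² = 146 > 144 = 12² → acute
(148,140,48): 48²+140² = 21904 = 148² → right
(44,140,186): 44+140 ≤ 186, not a triangle
(24,14,18): 14²+18² = 520 < 576 = 24² → obtuse
(17,4,16): 4²+16² = 272 < 289 = 17² → obtuse
3 of the 6 are obtuse.

3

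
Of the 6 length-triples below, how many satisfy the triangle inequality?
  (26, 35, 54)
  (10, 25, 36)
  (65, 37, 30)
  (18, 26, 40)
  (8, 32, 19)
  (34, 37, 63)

(26,35,54): 26+35 > 54 → valid
(10,25,36): 10+25 ≤ 36 → not valid
(30,37,65): 30+37 > 65 → valid
(18,26,40): 18+26 > 40 → valid
(8,19,32): 8+19 ≤ 32 → not valid
(34,37,63): 34+37 > 63 → valid
4 of the 6 triples form a triangle.

4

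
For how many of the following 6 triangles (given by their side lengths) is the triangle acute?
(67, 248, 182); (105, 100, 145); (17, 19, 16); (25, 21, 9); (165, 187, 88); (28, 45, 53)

(67,248,182): 67²+182² = 37613 < 61504 = 248² → obtuse
(105,100,145): 100²+105² = 21025 = 145² → right
(17,19,16): 16²+17² = 545 > 361 = 19² → acute
(25,21,9): 9²+21² = 522 < 625 = 25² → obtuse
(165,187,88): 88²+165² = 34969 = 187² → right
(28,45,53): 28²+45² = 2809 = 53² → right
1 of the 6 is acute.

1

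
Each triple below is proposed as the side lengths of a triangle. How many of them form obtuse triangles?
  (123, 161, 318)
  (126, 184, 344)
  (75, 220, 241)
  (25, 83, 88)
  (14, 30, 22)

(123,161,318): 123+161 ≤ 318, not a triangle
(126,184,344): 126+184 ≤ 344, not a triangle
(75,220,241): 75²+220² = 54025 < 58081 = 241² → obtuse
(25,83,88): 25²+83² = 7514 < 7744 = 88² → obtuse
(14,30,22): 14²+22² = 680 < 900 = 30² → obtuse
3 of the 5 are obtuse.

3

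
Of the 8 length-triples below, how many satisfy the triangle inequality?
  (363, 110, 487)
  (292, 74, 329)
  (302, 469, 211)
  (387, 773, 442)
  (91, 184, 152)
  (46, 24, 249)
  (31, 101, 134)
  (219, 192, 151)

5

(110,363,487): 110+363 ≤ 487 → not valid
(74,292,329): 74+292 > 329 → valid
(211,302,469): 211+302 > 469 → valid
(387,442,773): 387+442 > 773 → valid
(91,152,184): 91+152 > 184 → valid
(24,46,249): 24+46 ≤ 249 → not valid
(31,101,134): 31+101 ≤ 134 → not valid
(151,192,219): 151+192 > 219 → valid
5 of the 8 triples form a triangle.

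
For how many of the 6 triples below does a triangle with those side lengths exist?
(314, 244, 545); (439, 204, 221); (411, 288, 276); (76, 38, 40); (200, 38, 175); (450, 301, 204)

(244,314,545): 244+314 > 545 → valid
(204,221,439): 204+221 ≤ 439 → not valid
(276,288,411): 276+288 > 411 → valid
(38,40,76): 38+40 > 76 → valid
(38,175,200): 38+175 > 200 → valid
(204,301,450): 204+301 > 450 → valid
5 of the 6 triples form a triangle.

5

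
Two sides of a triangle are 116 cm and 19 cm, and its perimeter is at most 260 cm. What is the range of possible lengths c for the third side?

Triangle inequality alone gives 97 < c < 135.
The perimeter condition gives c ≤ 260 − 116 − 19 = 125.
Intersecting the two: 97 < c ≤ 125.

97 < c ≤ 125 cm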